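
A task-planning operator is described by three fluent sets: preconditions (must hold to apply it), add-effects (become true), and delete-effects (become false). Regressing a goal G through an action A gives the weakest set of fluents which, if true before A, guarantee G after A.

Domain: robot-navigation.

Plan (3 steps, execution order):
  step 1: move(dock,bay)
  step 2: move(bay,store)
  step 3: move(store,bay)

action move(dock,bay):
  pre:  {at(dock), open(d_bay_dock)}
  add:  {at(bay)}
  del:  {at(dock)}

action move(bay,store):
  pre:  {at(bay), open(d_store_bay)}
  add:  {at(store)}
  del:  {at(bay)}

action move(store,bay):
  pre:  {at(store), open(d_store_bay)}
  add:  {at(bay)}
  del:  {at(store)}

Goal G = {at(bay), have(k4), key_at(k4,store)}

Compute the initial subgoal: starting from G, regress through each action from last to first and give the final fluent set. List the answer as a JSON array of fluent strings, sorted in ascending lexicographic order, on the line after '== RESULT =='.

Work backward from the goal:
  through step 3 (move(store,bay)): drop {at(bay)}, keep {have(k4), key_at(k4,store)}, require {at(store), open(d_store_bay)}
    → {at(store), have(k4), key_at(k4,store), open(d_store_bay)}
  through step 2 (move(bay,store)): drop {at(store)}, keep {have(k4), key_at(k4,store), open(d_store_bay)}, require {at(bay), open(d_store_bay)}
    → {at(bay), have(k4), key_at(k4,store), open(d_store_bay)}
  through step 1 (move(dock,bay)): drop {at(bay)}, keep {have(k4), key_at(k4,store), open(d_store_bay)}, require {at(dock), open(d_bay_dock)}
    → {at(dock), have(k4), key_at(k4,store), open(d_bay_dock), open(d_store_bay)}

== RESULT ==
["at(dock)", "have(k4)", "key_at(k4,store)", "open(d_bay_dock)", "open(d_store_bay)"]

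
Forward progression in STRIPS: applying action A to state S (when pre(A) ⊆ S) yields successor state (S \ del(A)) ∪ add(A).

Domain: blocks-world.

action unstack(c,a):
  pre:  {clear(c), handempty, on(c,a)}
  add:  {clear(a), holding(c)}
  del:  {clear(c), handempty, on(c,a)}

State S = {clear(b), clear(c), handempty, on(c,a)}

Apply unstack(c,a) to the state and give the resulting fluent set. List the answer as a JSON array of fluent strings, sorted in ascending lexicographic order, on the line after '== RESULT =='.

Progress:
  pre ⊆ S: {clear(c), handempty, on(c,a)} ⊆ S  — applicable
  S \ del = {clear(b)}
  ∪ add   = {clear(a), clear(b), holding(c)}

== RESULT ==
["clear(a)", "clear(b)", "holding(c)"]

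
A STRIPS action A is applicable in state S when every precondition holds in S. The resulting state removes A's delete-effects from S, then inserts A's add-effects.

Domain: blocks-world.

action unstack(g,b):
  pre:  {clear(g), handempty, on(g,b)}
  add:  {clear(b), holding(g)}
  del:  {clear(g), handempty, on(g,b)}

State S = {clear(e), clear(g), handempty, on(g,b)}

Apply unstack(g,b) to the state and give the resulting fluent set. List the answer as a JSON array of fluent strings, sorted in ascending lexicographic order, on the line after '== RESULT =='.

Progress:
  pre ⊆ S: {clear(g), handempty, on(g,b)} ⊆ S  — applicable
  S \ del = {clear(e)}
  ∪ add   = {clear(b), clear(e), holding(g)}

== RESULT ==
["clear(b)", "clear(e)", "holding(g)"]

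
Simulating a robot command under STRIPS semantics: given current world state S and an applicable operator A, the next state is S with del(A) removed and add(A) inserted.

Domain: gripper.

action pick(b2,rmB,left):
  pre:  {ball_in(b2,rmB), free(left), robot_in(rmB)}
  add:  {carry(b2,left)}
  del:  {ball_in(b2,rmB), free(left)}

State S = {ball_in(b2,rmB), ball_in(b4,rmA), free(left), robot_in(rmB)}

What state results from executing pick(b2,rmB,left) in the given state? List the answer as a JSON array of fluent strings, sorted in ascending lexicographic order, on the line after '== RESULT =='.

Progress:
  pre ⊆ S: {ball_in(b2,rmB), free(left), robot_in(rmB)} ⊆ S  — applicable
  S \ del = {ball_in(b4,rmA), robot_in(rmB)}
  ∪ add   = {ball_in(b4,rmA), carry(b2,left), robot_in(rmB)}

== RESULT ==
["ball_in(b4,rmA)", "carry(b2,left)", "robot_in(rmB)"]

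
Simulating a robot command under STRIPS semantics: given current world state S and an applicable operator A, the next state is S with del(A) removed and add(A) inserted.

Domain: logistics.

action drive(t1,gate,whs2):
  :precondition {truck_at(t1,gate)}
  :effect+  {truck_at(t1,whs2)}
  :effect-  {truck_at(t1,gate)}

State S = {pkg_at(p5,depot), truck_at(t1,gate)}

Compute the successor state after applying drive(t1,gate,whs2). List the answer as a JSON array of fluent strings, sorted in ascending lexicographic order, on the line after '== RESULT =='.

Compute (S \ del) ∪ add:
  pre ⊆ S: {truck_at(t1,gate)} ⊆ S  — applicable
  S \ del = {pkg_at(p5,depot)}
  ∪ add   = {pkg_at(p5,depot), truck_at(t1,whs2)}

== RESULT ==
["pkg_at(p5,depot)", "truck_at(t1,whs2)"]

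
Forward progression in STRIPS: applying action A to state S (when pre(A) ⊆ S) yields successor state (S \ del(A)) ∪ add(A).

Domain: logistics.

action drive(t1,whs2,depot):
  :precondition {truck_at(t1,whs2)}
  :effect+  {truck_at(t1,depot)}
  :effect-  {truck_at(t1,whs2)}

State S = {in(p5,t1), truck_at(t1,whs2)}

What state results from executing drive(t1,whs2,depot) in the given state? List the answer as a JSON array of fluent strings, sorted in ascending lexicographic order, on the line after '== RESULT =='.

Progress:
  pre ⊆ S: {truck_at(t1,whs2)} ⊆ S  — applicable
  S \ del = {in(p5,t1)}
  ∪ add   = {in(p5,t1), truck_at(t1,depot)}

== RESULT ==
["in(p5,t1)", "truck_at(t1,depot)"]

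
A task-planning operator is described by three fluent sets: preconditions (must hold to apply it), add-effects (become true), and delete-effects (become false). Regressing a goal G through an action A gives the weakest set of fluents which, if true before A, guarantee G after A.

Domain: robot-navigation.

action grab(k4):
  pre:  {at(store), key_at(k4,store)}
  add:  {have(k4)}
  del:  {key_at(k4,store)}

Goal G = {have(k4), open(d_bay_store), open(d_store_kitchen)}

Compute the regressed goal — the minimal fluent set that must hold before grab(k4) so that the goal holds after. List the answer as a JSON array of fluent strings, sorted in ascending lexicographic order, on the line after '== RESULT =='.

Regress:
  G ∩ del = {}  (empty — regression defined)
  G \ add = {have(k4), open(d_bay_store), open(d_store_kitchen)} \ {have(k4)} = {open(d_bay_store), open(d_store_kitchen)}
  ∪ pre   = {open(d_bay_store), open(d_store_kitchen)} ∪ {at(store), key_at(k4,store)}
          = {at(store), key_at(k4,store), open(d_bay_store), open(d_store_kitchen)}

== RESULT ==
["at(store)", "key_at(k4,store)", "open(d_bay_store)", "open(d_store_kitchen)"]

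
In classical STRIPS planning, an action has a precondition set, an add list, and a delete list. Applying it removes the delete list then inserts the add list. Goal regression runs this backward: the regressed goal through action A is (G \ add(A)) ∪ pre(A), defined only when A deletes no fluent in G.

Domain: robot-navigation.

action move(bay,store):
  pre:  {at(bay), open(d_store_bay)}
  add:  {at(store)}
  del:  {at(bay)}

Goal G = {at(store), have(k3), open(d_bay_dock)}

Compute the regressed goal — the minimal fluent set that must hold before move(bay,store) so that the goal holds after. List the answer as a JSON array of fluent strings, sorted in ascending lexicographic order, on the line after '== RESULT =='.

Compute (G \ add) ∪ pre:
  G ∩ del = {}  (empty — regression defined)
  G \ add = {at(store), have(k3), open(d_bay_dock)} \ {at(store)} = {have(k3), open(d_bay_dock)}
  ∪ pre   = {have(k3), open(d_bay_dock)} ∪ {at(bay), open(d_store_bay)}
          = {at(bay), have(k3), open(d_bay_dock), open(d_store_bay)}

== RESULT ==
["at(bay)", "have(k3)", "open(d_bay_dock)", "open(d_store_bay)"]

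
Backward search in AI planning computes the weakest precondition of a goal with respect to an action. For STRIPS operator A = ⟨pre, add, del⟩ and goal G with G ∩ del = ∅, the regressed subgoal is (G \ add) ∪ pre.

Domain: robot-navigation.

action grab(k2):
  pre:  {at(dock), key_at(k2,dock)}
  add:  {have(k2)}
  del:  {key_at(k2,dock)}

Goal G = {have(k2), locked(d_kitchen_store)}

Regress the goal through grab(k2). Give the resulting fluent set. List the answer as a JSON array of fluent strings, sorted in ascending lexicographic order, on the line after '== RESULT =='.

Regress:
  G ∩ del = {}  (empty — regression defined)
  G \ add = {have(k2), locked(d_kitchen_store)} \ {have(k2)} = {locked(d_kitchen_store)}
  ∪ pre   = {locked(d_kitchen_store)} ∪ {at(dock), key_at(k2,dock)}
          = {at(dock), key_at(k2,dock), locked(d_kitchen_store)}

== RESULT ==
["at(dock)", "key_at(k2,dock)", "locked(d_kitchen_store)"]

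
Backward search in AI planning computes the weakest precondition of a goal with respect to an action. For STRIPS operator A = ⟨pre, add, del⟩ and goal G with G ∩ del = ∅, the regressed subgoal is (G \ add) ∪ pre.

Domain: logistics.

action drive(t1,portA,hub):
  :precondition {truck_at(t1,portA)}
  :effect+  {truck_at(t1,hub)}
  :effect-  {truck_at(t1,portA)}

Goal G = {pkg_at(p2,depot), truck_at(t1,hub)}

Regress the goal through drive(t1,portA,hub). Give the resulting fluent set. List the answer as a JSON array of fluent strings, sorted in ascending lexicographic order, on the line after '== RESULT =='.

Compute (G \ add) ∪ pre:
  G ∩ del = {}  (empty — regression defined)
  G \ add = {pkg_at(p2,depot), truck_at(t1,hub)} \ {truck_at(t1,hub)} = {pkg_at(p2,depot)}
  ∪ pre   = {pkg_at(p2,depot)} ∪ {truck_at(t1,portA)}
          = {pkg_at(p2,depot), truck_at(t1,portA)}

== RESULT ==
["pkg_at(p2,depot)", "truck_at(t1,portA)"]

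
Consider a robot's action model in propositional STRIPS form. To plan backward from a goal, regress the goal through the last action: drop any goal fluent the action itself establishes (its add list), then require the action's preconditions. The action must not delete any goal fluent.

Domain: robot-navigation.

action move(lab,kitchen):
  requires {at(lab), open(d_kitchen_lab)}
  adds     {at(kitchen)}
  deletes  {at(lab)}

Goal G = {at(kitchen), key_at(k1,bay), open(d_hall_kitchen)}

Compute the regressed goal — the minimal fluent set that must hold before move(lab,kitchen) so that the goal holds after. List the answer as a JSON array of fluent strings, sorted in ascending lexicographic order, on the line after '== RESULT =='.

Regress:
  G ∩ del = {}  (empty — regression defined)
  G \ add = {at(kitchen), key_at(k1,bay), open(d_hall_kitchen)} \ {at(kitchen)} = {key_at(k1,bay), open(d_hall_kitchen)}
  ∪ pre   = {key_at(k1,bay), open(d_hall_kitchen)} ∪ {at(lab), open(d_kitchen_lab)}
          = {at(lab), key_at(k1,bay), open(d_hall_kitchen), open(d_kitchen_lab)}

== RESULT ==
["at(lab)", "key_at(k1,bay)", "open(d_hall_kitchen)", "open(d_kitchen_lab)"]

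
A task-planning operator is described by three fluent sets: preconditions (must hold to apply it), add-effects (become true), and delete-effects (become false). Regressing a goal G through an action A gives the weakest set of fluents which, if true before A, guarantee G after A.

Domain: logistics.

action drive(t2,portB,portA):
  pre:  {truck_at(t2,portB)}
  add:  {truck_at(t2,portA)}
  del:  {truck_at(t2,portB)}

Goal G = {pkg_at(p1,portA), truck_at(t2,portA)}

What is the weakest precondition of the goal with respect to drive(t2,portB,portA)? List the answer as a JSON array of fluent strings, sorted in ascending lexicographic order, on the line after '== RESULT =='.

Compute (G \ add) ∪ pre:
  G ∩ del = {}  (empty — regression defined)
  G \ add = {pkg_at(p1,portA), truck_at(t2,portA)} \ {truck_at(t2,portA)} = {pkg_at(p1,portA)}
  ∪ pre   = {pkg_at(p1,portA)} ∪ {truck_at(t2,portB)}
          = {pkg_at(p1,portA), truck_at(t2,portB)}

== RESULT ==
["pkg_at(p1,portA)", "truck_at(t2,portB)"]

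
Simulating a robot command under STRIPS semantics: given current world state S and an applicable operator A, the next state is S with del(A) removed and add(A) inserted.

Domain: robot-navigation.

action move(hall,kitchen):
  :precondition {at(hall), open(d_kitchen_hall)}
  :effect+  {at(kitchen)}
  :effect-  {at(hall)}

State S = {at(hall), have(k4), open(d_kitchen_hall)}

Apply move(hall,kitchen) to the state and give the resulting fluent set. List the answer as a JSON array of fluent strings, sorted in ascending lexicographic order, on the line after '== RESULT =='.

Progress:
  pre ⊆ S: {at(hall), open(d_kitchen_hall)} ⊆ S  — applicable
  S \ del = {have(k4), open(d_kitchen_hall)}
  ∪ add   = {at(kitchen), have(k4), open(d_kitchen_hall)}

== RESULT ==
["at(kitchen)", "have(k4)", "open(d_kitchen_hall)"]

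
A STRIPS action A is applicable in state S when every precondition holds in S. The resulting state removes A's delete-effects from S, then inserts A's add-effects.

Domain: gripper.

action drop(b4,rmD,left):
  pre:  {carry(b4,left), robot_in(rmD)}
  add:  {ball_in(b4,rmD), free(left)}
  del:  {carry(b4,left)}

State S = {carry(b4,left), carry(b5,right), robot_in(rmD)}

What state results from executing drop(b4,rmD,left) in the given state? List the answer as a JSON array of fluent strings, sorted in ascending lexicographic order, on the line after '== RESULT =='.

Progress:
  pre ⊆ S: {carry(b4,left), robot_in(rmD)} ⊆ S  — applicable
  S \ del = {carry(b5,right), robot_in(rmD)}
  ∪ add   = {ball_in(b4,rmD), carry(b5,right), free(left), robot_in(rmD)}

== RESULT ==
["ball_in(b4,rmD)", "carry(b5,right)", "free(left)", "robot_in(rmD)"]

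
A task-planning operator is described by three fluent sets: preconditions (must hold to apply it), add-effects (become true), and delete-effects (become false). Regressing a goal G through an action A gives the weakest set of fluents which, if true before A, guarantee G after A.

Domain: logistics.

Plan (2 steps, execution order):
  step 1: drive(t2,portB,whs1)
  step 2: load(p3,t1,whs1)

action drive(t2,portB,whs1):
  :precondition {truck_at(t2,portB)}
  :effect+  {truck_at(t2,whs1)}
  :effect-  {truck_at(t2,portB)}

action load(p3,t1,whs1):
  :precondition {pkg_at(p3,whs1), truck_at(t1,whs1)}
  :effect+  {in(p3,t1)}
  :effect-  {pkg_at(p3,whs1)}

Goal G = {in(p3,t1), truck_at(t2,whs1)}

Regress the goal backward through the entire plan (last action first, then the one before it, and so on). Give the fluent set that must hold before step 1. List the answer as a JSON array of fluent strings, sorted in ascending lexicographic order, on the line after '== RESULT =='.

Regress step by step:
  through step 2 (load(p3,t1,whs1)): drop {in(p3,t1)}, keep {truck_at(t2,whs1)}, require {pkg_at(p3,whs1), truck_at(t1,whs1)}
    → {pkg_at(p3,whs1), truck_at(t1,whs1), truck_at(t2,whs1)}
  through step 1 (drive(t2,portB,whs1)): drop {truck_at(t2,whs1)}, keep {pkg_at(p3,whs1), truck_at(t1,whs1)}, require {truck_at(t2,portB)}
    → {pkg_at(p3,whs1), truck_at(t1,whs1), truck_at(t2,portB)}

== RESULT ==
["pkg_at(p3,whs1)", "truck_at(t1,whs1)", "truck_at(t2,portB)"]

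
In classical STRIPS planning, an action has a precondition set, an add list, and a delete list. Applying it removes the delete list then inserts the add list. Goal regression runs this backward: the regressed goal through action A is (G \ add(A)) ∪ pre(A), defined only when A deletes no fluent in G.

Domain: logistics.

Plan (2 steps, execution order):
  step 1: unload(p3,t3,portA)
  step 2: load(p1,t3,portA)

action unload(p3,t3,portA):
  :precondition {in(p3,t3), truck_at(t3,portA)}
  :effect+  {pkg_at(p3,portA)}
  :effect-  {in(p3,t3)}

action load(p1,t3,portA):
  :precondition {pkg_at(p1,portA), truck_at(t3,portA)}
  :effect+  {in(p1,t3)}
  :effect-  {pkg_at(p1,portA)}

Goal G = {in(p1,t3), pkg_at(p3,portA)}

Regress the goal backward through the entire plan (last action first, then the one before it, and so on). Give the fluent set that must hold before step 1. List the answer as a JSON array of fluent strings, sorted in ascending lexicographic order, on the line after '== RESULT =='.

Work backward from the goal:
  through step 2 (load(p1,t3,portA)): drop {in(p1,t3)}, keep {pkg_at(p3,portA)}, require {pkg_at(p1,portA), truck_at(t3,portA)}
    → {pkg_at(p1,portA), pkg_at(p3,portA), truck_at(t3,portA)}
  through step 1 (unload(p3,t3,portA)): drop {pkg_at(p3,portA)}, keep {pkg_at(p1,portA), truck_at(t3,portA)}, require {in(p3,t3), truck_at(t3,portA)}
    → {in(p3,t3), pkg_at(p1,portA), truck_at(t3,portA)}

== RESULT ==
["in(p3,t3)", "pkg_at(p1,portA)", "truck_at(t3,portA)"]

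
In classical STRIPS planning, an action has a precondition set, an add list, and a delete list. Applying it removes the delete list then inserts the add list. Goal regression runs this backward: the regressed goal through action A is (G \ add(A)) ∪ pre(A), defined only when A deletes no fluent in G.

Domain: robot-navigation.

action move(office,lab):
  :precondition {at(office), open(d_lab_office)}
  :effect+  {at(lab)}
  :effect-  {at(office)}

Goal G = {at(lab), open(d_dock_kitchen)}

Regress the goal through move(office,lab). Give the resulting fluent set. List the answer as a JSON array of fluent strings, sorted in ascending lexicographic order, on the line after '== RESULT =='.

Regress:
  G ∩ del = {}  (empty — regression defined)
  G \ add = {at(lab), open(d_dock_kitchen)} \ {at(lab)} = {open(d_dock_kitchen)}
  ∪ pre   = {open(d_dock_kitchen)} ∪ {at(office), open(d_lab_office)}
          = {at(office), open(d_dock_kitchen), open(d_lab_office)}

== RESULT ==
["at(office)", "open(d_dock_kitchen)", "open(d_lab_office)"]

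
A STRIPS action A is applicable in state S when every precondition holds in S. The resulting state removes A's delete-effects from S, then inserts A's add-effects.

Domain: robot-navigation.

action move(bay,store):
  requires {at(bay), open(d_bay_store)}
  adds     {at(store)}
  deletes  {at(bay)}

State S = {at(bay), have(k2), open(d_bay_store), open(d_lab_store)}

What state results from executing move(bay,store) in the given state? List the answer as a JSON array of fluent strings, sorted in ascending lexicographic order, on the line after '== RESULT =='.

Compute (S \ del) ∪ add:
  pre ⊆ S: {at(bay), open(d_bay_store)} ⊆ S  — applicable
  S \ del = {have(k2), open(d_bay_store), open(d_lab_store)}
  ∪ add   = {at(store), have(k2), open(d_bay_store), open(d_lab_store)}

== RESULT ==
["at(store)", "have(k2)", "open(d_bay_store)", "open(d_lab_store)"]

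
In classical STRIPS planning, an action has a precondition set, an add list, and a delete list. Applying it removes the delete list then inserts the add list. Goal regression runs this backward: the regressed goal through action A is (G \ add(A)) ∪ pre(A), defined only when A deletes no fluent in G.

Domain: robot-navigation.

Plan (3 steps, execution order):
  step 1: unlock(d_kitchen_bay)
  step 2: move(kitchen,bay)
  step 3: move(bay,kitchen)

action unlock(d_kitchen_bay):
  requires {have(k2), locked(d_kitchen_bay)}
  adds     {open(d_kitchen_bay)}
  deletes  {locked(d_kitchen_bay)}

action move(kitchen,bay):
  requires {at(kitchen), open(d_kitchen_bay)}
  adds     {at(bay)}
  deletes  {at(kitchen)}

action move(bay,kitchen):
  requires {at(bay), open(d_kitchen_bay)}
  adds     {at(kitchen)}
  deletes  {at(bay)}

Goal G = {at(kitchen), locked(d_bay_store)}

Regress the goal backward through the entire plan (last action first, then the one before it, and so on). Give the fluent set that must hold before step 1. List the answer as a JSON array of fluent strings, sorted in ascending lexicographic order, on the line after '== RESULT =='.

Work backward from the goal:
  through step 3 (move(bay,kitchen)): drop {at(kitchen)}, keep {locked(d_bay_store)}, require {at(bay), open(d_kitchen_bay)}
    → {at(bay), locked(d_bay_store), open(d_kitchen_bay)}
  through step 2 (move(kitchen,bay)): drop {at(bay)}, keep {locked(d_bay_store), open(d_kitchen_bay)}, require {at(kitchen), open(d_kitchen_bay)}
    → {at(kitchen), locked(d_bay_store), open(d_kitchen_bay)}
  through step 1 (unlock(d_kitchen_bay)): drop {open(d_kitchen_bay)}, keep {at(kitchen), locked(d_bay_store)}, require {have(k2), locked(d_kitchen_bay)}
    → {at(kitchen), have(k2), locked(d_bay_store), locked(d_kitchen_bay)}

== RESULT ==
["at(kitchen)", "have(k2)", "locked(d_bay_store)", "locked(d_kitchen_bay)"]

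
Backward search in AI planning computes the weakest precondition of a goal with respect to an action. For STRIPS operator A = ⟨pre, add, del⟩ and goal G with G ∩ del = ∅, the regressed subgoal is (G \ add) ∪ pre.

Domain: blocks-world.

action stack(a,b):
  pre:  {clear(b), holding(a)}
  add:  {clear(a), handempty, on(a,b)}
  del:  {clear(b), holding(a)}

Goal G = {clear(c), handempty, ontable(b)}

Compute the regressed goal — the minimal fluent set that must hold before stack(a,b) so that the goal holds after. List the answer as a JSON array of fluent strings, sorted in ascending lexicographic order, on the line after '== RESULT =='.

Regress:
  G ∩ del = {}  (empty — regression defined)
  G \ add = {clear(c), handempty, ontable(b)} \ {clear(a), handempty, on(a,b)} = {clear(c), ontable(b)}
  ∪ pre   = {clear(c), ontable(b)} ∪ {clear(b), holding(a)}
          = {clear(b), clear(c), holding(a), ontable(b)}

== RESULT ==
["clear(b)", "clear(c)", "holding(a)", "ontable(b)"]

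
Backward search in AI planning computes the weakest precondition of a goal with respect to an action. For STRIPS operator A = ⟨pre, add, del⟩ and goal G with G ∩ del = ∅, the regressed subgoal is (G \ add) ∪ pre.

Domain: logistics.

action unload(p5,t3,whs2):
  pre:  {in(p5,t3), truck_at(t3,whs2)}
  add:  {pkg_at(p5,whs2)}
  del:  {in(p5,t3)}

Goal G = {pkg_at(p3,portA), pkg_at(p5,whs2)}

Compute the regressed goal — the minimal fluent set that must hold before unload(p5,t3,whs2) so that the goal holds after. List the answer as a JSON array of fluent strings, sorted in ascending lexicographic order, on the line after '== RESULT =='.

Compute (G \ add) ∪ pre:
  G ∩ del = {}  (empty — regression defined)
  G \ add = {pkg_at(p3,portA), pkg_at(p5,whs2)} \ {pkg_at(p5,whs2)} = {pkg_at(p3,portA)}
  ∪ pre   = {pkg_at(p3,portA)} ∪ {in(p5,t3), truck_at(t3,whs2)}
          = {in(p5,t3), pkg_at(p3,portA), truck_at(t3,whs2)}

== RESULT ==
["in(p5,t3)", "pkg_at(p3,portA)", "truck_at(t3,whs2)"]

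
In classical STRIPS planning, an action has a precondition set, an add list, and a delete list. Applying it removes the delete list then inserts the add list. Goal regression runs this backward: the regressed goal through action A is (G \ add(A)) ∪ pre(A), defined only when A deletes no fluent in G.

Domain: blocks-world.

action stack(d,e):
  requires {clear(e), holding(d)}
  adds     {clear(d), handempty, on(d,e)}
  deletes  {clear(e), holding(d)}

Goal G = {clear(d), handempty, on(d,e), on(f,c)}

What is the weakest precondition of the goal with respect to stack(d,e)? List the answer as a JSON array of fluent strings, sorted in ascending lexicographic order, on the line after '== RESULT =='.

Compute (G \ add) ∪ pre:
  G ∩ del = {}  (empty — regression defined)
  G \ add = {clear(d), handempty, on(d,e), on(f,c)} \ {clear(d), handempty, on(d,e)} = {on(f,c)}
  ∪ pre   = {on(f,c)} ∪ {clear(e), holding(d)}
          = {clear(e), holding(d), on(f,c)}

== RESULT ==
["clear(e)", "holding(d)", "on(f,c)"]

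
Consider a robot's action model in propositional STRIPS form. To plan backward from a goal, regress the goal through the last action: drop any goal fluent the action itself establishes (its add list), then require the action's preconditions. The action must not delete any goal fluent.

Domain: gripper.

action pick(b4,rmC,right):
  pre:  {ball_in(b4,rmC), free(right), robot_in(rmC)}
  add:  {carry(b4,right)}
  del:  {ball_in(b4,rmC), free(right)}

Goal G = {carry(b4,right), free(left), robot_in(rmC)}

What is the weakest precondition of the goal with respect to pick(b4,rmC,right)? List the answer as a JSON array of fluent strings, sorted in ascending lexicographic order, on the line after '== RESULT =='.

Compute (G \ add) ∪ pre:
  G ∩ del = {}  (empty — regression defined)
  G \ add = {carry(b4,right), free(left), robot_in(rmC)} \ {carry(b4,right)} = {free(left), robot_in(rmC)}
  ∪ pre   = {free(left), robot_in(rmC)} ∪ {ball_in(b4,rmC), free(right), robot_in(rmC)}
          = {ball_in(b4,rmC), free(left), free(right), robot_in(rmC)}

== RESULT ==
["ball_in(b4,rmC)", "free(left)", "free(right)", "robot_in(rmC)"]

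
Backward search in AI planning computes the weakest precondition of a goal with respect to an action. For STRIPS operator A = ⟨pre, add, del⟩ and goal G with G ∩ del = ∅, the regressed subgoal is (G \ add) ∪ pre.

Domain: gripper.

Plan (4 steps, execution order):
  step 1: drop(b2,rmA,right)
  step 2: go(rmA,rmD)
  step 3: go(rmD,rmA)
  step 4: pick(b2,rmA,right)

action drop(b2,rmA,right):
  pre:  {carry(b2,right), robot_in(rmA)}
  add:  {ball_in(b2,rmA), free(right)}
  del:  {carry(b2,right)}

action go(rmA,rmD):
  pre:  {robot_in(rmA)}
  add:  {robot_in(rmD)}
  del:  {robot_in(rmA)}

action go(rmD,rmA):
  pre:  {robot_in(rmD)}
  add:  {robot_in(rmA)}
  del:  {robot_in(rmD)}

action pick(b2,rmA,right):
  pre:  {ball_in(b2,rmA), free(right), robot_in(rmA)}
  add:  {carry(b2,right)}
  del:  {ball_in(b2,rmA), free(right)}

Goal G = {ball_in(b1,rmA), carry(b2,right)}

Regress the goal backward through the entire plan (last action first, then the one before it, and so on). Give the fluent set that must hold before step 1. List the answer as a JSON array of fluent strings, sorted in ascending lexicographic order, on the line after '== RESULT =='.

Work backward from the goal:
  through step 4 (pick(b2,rmA,right)): drop {carry(b2,right)}, keep {ball_in(b1,rmA)}, require {ball_in(b2,rmA), free(right), robot_in(rmA)}
    → {ball_in(b1,rmA), ball_in(b2,rmA), free(right), robot_in(rmA)}
  through step 3 (go(rmD,rmA)): drop {robot_in(rmA)}, keep {ball_in(b1,rmA), ball_in(b2,rmA), free(right)}, require {robot_in(rmD)}
    → {ball_in(b1,rmA), ball_in(b2,rmA), free(right), robot_in(rmD)}
  through step 2 (go(rmA,rmD)): drop {robot_in(rmD)}, keep {ball_in(b1,rmA), ball_in(b2,rmA), free(right)}, require {robot_in(rmA)}
    → {ball_in(b1,rmA), ball_in(b2,rmA), free(right), robot_in(rmA)}
  through step 1 (drop(b2,rmA,right)): drop {ball_in(b2,rmA), free(right)}, keep {ball_in(b1,rmA), robot_in(rmA)}, require {carry(b2,right), robot_in(rmA)}
    → {ball_in(b1,rmA), carry(b2,right), robot_in(rmA)}

== RESULT ==
["ball_in(b1,rmA)", "carry(b2,right)", "robot_in(rmA)"]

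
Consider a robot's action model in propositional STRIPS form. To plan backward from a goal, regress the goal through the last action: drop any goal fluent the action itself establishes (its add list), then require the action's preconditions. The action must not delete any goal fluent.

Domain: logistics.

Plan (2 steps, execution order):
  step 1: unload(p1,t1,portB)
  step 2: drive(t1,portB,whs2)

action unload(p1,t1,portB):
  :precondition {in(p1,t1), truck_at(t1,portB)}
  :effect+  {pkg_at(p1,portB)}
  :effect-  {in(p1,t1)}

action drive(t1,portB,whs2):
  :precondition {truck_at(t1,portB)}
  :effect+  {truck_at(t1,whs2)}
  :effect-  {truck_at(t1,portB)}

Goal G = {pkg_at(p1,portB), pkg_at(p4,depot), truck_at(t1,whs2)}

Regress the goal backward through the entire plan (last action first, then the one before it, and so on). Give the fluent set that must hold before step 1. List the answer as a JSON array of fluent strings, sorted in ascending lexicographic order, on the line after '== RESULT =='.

Work backward from the goal:
  through step 2 (drive(t1,portB,whs2)): drop {truck_at(t1,whs2)}, keep {pkg_at(p1,portB), pkg_at(p4,depot)}, require {truck_at(t1,portB)}
    → {pkg_at(p1,portB), pkg_at(p4,depot), truck_at(t1,portB)}
  through step 1 (unload(p1,t1,portB)): drop {pkg_at(p1,portB)}, keep {pkg_at(p4,depot), truck_at(t1,portB)}, require {in(p1,t1), truck_at(t1,portB)}
    → {in(p1,t1), pkg_at(p4,depot), truck_at(t1,portB)}

== RESULT ==
["in(p1,t1)", "pkg_at(p4,depot)", "truck_at(t1,portB)"]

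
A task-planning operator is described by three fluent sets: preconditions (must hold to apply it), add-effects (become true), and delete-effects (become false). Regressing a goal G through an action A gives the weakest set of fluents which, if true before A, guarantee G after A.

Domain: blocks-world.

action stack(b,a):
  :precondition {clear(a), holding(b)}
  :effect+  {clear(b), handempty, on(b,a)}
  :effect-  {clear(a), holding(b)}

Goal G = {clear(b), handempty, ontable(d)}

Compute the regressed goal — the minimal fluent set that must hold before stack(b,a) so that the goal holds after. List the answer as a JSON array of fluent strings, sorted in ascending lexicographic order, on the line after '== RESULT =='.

Compute (G \ add) ∪ pre:
  G ∩ del = {}  (empty — regression defined)
  G \ add = {clear(b), handempty, ontable(d)} \ {clear(b), handempty, on(b,a)} = {ontable(d)}
  ∪ pre   = {ontable(d)} ∪ {clear(a), holding(b)}
          = {clear(a), holding(b), ontable(d)}

== RESULT ==
["clear(a)", "holding(b)", "ontable(d)"]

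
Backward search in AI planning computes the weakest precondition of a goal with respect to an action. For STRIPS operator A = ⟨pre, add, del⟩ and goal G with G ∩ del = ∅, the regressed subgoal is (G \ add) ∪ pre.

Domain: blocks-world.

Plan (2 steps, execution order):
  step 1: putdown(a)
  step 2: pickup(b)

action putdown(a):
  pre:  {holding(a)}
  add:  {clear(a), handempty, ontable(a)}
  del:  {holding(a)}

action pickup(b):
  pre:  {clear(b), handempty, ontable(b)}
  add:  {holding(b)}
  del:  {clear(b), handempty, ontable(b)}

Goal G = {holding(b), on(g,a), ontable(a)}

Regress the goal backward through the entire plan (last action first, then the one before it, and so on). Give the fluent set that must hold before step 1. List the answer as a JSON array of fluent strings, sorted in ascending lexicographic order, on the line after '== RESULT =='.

Regress step by step:
  through step 2 (pickup(b)): drop {holding(b)}, keep {on(g,a), ontable(a)}, require {clear(b), handempty, ontable(b)}
    → {clear(b), handempty, on(g,a), ontable(a), ontable(b)}
  through step 1 (putdown(a)): drop {handempty, ontable(a)}, keep {clear(b), on(g,a), ontable(b)}, require {holding(a)}
    → {clear(b), holding(a), on(g,a), ontable(b)}

== RESULT ==
["clear(b)", "holding(a)", "on(g,a)", "ontable(b)"]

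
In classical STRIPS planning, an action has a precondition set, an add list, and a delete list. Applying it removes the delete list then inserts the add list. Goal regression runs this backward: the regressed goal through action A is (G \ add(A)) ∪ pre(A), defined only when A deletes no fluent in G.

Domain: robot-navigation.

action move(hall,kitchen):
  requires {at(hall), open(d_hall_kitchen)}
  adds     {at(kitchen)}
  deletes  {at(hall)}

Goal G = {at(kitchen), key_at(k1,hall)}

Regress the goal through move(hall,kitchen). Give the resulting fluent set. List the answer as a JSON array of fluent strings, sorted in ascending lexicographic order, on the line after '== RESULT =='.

Regress:
  G ∩ del = {}  (empty — regression defined)
  G \ add = {at(kitchen), key_at(k1,hall)} \ {at(kitchen)} = {key_at(k1,hall)}
  ∪ pre   = {key_at(k1,hall)} ∪ {at(hall), open(d_hall_kitchen)}
          = {at(hall), key_at(k1,hall), open(d_hall_kitchen)}

== RESULT ==
["at(hall)", "key_at(k1,hall)", "open(d_hall_kitchen)"]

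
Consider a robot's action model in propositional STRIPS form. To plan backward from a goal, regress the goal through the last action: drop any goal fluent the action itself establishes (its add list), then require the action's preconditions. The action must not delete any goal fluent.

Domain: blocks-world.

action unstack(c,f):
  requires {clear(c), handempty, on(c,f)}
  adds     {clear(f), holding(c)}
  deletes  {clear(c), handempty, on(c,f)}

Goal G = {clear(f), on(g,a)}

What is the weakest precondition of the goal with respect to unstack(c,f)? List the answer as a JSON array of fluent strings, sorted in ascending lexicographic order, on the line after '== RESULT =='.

Regress:
  G ∩ del = {}  (empty — regression defined)
  G \ add = {clear(f), on(g,a)} \ {clear(f), holding(c)} = {on(g,a)}
  ∪ pre   = {on(g,a)} ∪ {clear(c), handempty, on(c,f)}
          = {clear(c), handempty, on(c,f), on(g,a)}

== RESULT ==
["clear(c)", "handempty", "on(c,f)", "on(g,a)"]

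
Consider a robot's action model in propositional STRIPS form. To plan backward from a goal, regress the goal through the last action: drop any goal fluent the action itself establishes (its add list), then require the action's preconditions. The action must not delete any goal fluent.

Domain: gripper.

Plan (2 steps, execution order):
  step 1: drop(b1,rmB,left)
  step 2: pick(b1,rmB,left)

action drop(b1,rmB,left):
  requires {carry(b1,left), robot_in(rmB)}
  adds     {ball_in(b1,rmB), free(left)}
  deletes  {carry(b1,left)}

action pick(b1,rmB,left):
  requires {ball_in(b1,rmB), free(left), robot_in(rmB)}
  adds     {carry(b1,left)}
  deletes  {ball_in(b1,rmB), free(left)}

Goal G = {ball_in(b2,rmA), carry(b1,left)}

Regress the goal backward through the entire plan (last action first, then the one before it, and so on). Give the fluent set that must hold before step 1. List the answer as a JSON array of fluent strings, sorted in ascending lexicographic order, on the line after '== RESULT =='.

Regress step by step:
  through step 2 (pick(b1,rmB,left)): drop {carry(b1,left)}, keep {ball_in(b2,rmA)}, require {ball_in(b1,rmB), free(left), robot_in(rmB)}
    → {ball_in(b1,rmB), ball_in(b2,rmA), free(left), robot_in(rmB)}
  through step 1 (drop(b1,rmB,left)): drop {ball_in(b1,rmB), free(left)}, keep {ball_in(b2,rmA), robot_in(rmB)}, require {carry(b1,left), robot_in(rmB)}
    → {ball_in(b2,rmA), carry(b1,left), robot_in(rmB)}

== RESULT ==
["ball_in(b2,rmA)", "carry(b1,left)", "robot_in(rmB)"]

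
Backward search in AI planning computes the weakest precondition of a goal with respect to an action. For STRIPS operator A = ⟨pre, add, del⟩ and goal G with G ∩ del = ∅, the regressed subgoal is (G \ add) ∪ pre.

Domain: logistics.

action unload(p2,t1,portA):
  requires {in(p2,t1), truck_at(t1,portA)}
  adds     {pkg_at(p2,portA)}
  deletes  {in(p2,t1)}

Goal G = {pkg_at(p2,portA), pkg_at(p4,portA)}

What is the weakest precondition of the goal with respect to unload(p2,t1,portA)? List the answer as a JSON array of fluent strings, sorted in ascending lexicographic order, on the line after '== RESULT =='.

Regress:
  G ∩ del = {}  (empty — regression defined)
  G \ add = {pkg_at(p2,portA), pkg_at(p4,portA)} \ {pkg_at(p2,portA)} = {pkg_at(p4,portA)}
  ∪ pre   = {pkg_at(p4,portA)} ∪ {in(p2,t1), truck_at(t1,portA)}
          = {in(p2,t1), pkg_at(p4,portA), truck_at(t1,portA)}

== RESULT ==
["in(p2,t1)", "pkg_at(p4,portA)", "truck_at(t1,portA)"]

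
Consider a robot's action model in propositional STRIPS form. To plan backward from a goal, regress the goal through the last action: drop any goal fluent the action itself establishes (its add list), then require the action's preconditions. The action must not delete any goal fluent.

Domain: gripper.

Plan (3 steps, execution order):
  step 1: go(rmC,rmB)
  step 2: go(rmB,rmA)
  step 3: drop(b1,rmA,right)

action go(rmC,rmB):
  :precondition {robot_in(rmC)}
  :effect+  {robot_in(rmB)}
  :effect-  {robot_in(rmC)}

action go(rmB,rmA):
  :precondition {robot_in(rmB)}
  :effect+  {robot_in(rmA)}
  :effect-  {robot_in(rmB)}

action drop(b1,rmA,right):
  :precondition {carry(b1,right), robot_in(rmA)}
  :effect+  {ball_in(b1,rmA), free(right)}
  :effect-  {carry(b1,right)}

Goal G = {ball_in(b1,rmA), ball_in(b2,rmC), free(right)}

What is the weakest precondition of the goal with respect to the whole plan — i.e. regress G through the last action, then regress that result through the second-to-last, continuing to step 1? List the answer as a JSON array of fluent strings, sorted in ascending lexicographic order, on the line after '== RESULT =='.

Regress step by step:
  through step 3 (drop(b1,rmA,right)): drop {ball_in(b1,rmA), free(right)}, keep {ball_in(b2,rmC)}, require {carry(b1,right), robot_in(rmA)}
    → {ball_in(b2,rmC), carry(b1,right), robot_in(rmA)}
  through step 2 (go(rmB,rmA)): drop {robot_in(rmA)}, keep {ball_in(b2,rmC), carry(b1,right)}, require {robot_in(rmB)}
    → {ball_in(b2,rmC), carry(b1,right), robot_in(rmB)}
  through step 1 (go(rmC,rmB)): drop {robot_in(rmB)}, keep {ball_in(b2,rmC), carry(b1,right)}, require {robot_in(rmC)}
    → {ball_in(b2,rmC), carry(b1,right), robot_in(rmC)}

== RESULT ==
["ball_in(b2,rmC)", "carry(b1,right)", "robot_in(rmC)"]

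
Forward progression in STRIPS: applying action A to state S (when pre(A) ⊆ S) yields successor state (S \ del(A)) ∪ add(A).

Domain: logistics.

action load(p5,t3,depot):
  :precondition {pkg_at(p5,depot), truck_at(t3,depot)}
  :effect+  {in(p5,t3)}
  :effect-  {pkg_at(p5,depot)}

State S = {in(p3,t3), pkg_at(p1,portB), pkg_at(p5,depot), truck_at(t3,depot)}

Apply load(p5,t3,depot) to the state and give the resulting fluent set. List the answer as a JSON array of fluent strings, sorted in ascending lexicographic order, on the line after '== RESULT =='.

Progress:
  pre ⊆ S: {pkg_at(p5,depot), truck_at(t3,depot)} ⊆ S  — applicable
  S \ del = {in(p3,t3), pkg_at(p1,portB), truck_at(t3,depot)}
  ∪ add   = {in(p3,t3), in(p5,t3), pkg_at(p1,portB), truck_at(t3,depot)}

== RESULT ==
["in(p3,t3)", "in(p5,t3)", "pkg_at(p1,portB)", "truck_at(t3,depot)"]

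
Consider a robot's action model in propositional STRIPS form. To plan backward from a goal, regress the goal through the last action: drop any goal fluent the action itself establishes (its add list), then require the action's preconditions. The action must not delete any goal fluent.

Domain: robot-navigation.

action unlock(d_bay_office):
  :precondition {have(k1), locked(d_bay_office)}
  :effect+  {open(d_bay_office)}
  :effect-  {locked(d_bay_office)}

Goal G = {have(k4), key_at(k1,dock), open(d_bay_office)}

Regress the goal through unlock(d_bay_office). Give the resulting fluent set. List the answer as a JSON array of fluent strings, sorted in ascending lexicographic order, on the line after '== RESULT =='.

Compute (G \ add) ∪ pre:
  G ∩ del = {}  (empty — regression defined)
  G \ add = {have(k4), key_at(k1,dock), open(d_bay_office)} \ {open(d_bay_office)} = {have(k4), key_at(k1,dock)}
  ∪ pre   = {have(k4), key_at(k1,dock)} ∪ {have(k1), locked(d_bay_office)}
          = {have(k1), have(k4), key_at(k1,dock), locked(d_bay_office)}

== RESULT ==
["have(k1)", "have(k4)", "key_at(k1,dock)", "locked(d_bay_office)"]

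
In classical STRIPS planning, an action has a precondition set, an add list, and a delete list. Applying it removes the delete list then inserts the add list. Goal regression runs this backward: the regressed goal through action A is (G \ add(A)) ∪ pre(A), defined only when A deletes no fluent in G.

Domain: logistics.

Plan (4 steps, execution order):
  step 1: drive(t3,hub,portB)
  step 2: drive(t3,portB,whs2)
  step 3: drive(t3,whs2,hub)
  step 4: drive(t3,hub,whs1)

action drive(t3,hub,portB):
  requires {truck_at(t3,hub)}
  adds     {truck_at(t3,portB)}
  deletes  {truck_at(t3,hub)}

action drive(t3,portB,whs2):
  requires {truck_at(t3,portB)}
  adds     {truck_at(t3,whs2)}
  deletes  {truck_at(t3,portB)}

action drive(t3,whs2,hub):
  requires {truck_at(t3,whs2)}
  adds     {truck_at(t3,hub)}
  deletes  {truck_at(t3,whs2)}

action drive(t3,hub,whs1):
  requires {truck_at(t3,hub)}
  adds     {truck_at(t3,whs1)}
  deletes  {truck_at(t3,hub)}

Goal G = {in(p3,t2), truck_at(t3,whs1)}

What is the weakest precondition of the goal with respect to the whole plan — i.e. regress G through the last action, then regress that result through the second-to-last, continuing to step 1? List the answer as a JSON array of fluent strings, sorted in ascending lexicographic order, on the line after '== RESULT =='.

Regress step by step:
  through step 4 (drive(t3,hub,whs1)): drop {truck_at(t3,whs1)}, keep {in(p3,t2)}, require {truck_at(t3,hub)}
    → {in(p3,t2), truck_at(t3,hub)}
  through step 3 (drive(t3,whs2,hub)): drop {truck_at(t3,hub)}, keep {in(p3,t2)}, require {truck_at(t3,whs2)}
    → {in(p3,t2), truck_at(t3,whs2)}
  through step 2 (drive(t3,portB,whs2)): drop {truck_at(t3,whs2)}, keep {in(p3,t2)}, require {truck_at(t3,portB)}
    → {in(p3,t2), truck_at(t3,portB)}
  through step 1 (drive(t3,hub,portB)): drop {truck_at(t3,portB)}, keep {in(p3,t2)}, require {truck_at(t3,hub)}
    → {in(p3,t2), truck_at(t3,hub)}

== RESULT ==
["in(p3,t2)", "truck_at(t3,hub)"]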